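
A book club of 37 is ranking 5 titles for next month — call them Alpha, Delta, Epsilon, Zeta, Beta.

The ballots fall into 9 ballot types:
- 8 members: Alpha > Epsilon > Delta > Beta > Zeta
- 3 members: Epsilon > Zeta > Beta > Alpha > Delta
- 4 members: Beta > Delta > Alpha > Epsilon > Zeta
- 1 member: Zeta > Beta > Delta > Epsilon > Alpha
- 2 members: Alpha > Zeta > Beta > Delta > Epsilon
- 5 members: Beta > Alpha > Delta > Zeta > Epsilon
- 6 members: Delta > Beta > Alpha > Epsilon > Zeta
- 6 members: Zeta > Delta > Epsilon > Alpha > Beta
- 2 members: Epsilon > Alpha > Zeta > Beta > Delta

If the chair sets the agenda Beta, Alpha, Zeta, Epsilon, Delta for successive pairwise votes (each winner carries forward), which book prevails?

Round 1: Beta vs Alpha — 19–18, Beta advances.
Round 2: Beta vs Zeta — 23–14, Beta advances.
Round 3: Beta vs Epsilon — 18–19, Epsilon advances.
Round 4: Epsilon vs Delta — 13–24, Delta advances.
The agenda winner is Delta.

Delta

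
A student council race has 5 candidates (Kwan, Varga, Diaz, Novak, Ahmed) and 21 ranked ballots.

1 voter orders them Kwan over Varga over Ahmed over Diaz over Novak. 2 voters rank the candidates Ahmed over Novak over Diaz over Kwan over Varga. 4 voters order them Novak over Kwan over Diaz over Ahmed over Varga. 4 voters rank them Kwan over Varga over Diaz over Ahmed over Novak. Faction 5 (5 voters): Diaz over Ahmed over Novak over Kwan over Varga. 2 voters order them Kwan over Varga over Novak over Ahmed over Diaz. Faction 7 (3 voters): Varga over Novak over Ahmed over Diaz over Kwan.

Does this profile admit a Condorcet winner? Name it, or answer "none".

Pairwise majorities:
Kwan vs Varga: Kwan, 18–3.
Kwan–Diaz: Kwan 11–10.
Kwan vs Novak: Novak, 14–7.
Kwan–Ahmed: Kwan 11–10.
Varga vs Diaz: Diaz wins 11–10.
Varga vs Novak: Novak, 11–10.
Varga–Ahmed: Ahmed 11–10.
Diaz vs Novak: Novak, 11–10.
Diaz–Ahmed: Diaz 13–8.
Novak–Ahmed: Ahmed 12–9.
Each candidate drops at least one matchup (Kwan loses to Novak; Varga loses to Kwan; Diaz loses to Kwan; Novak loses to Ahmed; Ahmed loses to Kwan); the cycle Kwan beats Ahmed beats Novak beats Kwan rules out a Condorcet winner.

none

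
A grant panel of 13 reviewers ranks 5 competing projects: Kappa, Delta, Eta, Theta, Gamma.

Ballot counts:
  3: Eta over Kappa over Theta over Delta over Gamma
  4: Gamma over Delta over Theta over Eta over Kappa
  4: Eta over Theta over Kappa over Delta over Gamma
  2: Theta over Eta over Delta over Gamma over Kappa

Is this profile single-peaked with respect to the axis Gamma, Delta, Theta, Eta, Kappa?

Axis positions: Gamma=1, Delta=2, Theta=3, Eta=4, Kappa=5.
Faction 1 (peak Eta at position 4): ranking walks positions 4-5-3-2-1, expanding outward from the peak — single-peaked.
Faction 2 (peak Gamma at position 1): ranking walks positions 1-2-3-4-5, expanding outward from the peak — single-peaked.
Faction 3 (peak Eta at position 4): ranking walks positions 4-3-5-2-1, expanding outward from the peak — single-peaked.
Faction 4 (peak Theta at position 3): ranking walks positions 3-4-2-1-5, expanding outward from the peak — single-peaked.
Every ranking is single-peaked on this axis.

yes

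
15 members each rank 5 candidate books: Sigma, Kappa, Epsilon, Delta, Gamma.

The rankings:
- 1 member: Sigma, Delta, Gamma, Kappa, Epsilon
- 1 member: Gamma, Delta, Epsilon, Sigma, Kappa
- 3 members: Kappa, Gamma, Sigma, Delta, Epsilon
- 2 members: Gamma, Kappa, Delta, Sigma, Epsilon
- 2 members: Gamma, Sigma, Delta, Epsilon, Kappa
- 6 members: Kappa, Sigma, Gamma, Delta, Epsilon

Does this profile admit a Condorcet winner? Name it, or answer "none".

Kappa

Head-to-head results (15 members):
Sigma–Kappa: Kappa 11–4.
Sigma–Epsilon: Sigma 14–1.
Sigma vs Delta: Sigma, 12–3.
Sigma vs Gamma: Gamma, 8–7.
Kappa–Epsilon: Kappa 12–3.
Kappa–Delta: Kappa 11–4.
Kappa vs Gamma: Kappa wins 9–6.
Epsilon vs Delta: Delta, 15–0.
Epsilon–Gamma: Gamma 15–0.
Delta vs Gamma: Gamma, 14–1.
Only Kappa has no losses; Kappa is the Condorcet winner.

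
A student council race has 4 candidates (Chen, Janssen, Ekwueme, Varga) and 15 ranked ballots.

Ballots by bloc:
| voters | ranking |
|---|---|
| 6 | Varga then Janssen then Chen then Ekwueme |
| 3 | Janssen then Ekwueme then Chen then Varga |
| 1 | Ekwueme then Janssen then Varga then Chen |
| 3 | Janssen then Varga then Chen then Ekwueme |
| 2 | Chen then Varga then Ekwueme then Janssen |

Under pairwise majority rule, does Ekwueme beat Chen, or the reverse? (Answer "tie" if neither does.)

Ballots ranking Ekwueme above Chen: 3 + 1 = 4.
Ballots ranking Chen above Ekwueme: 15 − 4 = 11.
Chen wins the head-to-head 11–4.

Chen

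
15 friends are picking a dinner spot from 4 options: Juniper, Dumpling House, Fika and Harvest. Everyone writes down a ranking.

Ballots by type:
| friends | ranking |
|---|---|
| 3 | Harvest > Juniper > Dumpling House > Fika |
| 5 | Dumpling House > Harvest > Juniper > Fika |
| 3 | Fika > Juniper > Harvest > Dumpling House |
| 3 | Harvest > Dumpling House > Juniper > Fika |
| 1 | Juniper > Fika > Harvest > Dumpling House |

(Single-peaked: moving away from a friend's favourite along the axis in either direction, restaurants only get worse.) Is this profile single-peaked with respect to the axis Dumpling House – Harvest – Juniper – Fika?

Axis positions: Dumpling House=1, Harvest=2, Juniper=3, Fika=4.
Type 1 (peak Harvest at position 2): ranking walks positions 2-3-1-4, expanding outward from the peak — single-peaked.
Type 2 (peak Dumpling House at position 1): ranking walks positions 1-2-3-4, expanding outward from the peak — single-peaked.
Type 3 (peak Fika at position 4): ranking walks positions 4-3-2-1, expanding outward from the peak — single-peaked.
Type 4 (peak Harvest at position 2): ranking walks positions 2-1-3-4, expanding outward from the peak — single-peaked.
Type 5 (peak Juniper at position 3): ranking walks positions 3-4-2-1, expanding outward from the peak — single-peaked.
Every ranking is single-peaked on this axis.

yes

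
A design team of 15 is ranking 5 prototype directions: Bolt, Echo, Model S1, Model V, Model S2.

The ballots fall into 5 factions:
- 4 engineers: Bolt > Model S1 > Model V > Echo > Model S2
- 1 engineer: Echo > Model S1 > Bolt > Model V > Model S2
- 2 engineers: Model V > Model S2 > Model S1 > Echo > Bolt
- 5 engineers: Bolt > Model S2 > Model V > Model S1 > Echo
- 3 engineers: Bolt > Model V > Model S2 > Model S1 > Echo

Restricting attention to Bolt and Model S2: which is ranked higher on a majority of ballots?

Ballots ranking Bolt above Model S2: 4 + 1 + 5 + 3 = 13.
Ballots ranking Model S2 above Bolt: 15 − 13 = 2.
Bolt wins the head-to-head 13–2.

Bolt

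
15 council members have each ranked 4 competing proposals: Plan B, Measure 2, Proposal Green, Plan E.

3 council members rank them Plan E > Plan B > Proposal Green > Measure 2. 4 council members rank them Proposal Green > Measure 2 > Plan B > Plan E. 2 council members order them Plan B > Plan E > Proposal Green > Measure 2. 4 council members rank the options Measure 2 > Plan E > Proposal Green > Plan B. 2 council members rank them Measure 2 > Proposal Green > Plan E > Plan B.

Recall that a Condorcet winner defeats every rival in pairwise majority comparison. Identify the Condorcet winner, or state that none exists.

Pairwise majorities:
Plan B–Measure 2: Measure 2 10–5.
Plan B vs Proposal Green: Proposal Green, 10–5.
Plan B vs Plan E: Plan E wins 9–6.
Measure 2 vs Proposal Green: Proposal Green, 9–6.
Measure 2–Plan E: Measure 2 10–5.
Proposal Green vs Plan E: Plan E, 9–6.
Each option drops at least one matchup (Plan B loses to Measure 2; Measure 2 loses to Proposal Green; Proposal Green loses to Plan E; Plan E loses to Measure 2); the cycle Measure 2 > Plan E > Proposal Green > Measure 2 rules out a Condorcet winner.

none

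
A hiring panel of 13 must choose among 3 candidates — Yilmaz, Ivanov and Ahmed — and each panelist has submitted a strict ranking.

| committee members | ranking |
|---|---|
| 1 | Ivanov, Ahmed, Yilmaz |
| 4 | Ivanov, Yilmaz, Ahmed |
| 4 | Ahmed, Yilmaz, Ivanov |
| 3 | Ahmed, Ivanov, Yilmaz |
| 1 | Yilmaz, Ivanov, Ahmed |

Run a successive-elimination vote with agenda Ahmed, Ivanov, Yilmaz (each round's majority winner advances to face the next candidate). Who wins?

Ahmed

Round 1: Ahmed vs Ivanov — 7–6, Ahmed advances.
Round 2: Ahmed vs Yilmaz — 8–5, Ahmed advances.
The agenda winner is Ahmed.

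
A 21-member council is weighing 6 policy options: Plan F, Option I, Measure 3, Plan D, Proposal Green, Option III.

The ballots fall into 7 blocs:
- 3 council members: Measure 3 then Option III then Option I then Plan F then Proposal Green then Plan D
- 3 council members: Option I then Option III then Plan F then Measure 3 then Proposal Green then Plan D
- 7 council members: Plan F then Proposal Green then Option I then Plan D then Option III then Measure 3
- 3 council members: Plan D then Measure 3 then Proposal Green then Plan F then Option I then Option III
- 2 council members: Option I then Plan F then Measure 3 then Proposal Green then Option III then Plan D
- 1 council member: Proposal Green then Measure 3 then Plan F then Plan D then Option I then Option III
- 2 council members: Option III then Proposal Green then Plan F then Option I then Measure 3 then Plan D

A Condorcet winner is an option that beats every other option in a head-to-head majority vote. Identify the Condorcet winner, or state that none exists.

Plan F

Head-to-head results (21 council members):
Plan F–Option I: Plan F 13–8.
Plan F–Measure 3: Plan F 14–7.
Plan F vs Plan D: Plan F wins 18–3.
Plan F vs Proposal Green: Plan F, 15–6.
Plan F vs Option III: Plan F wins 13–8.
Option I–Measure 3: Option I 14–7.
Option I–Plan D: Option I 17–4.
Option I vs Proposal Green: Proposal Green wins 13–8.
Option I vs Option III: Option I wins 16–5.
Measure 3–Plan D: Measure 3 11–10.
Measure 3–Proposal Green: Measure 3 11–10.
Measure 3 vs Option III: Option III wins 12–9.
Plan D vs Proposal Green: Proposal Green wins 18–3.
Plan D vs Option III: Plan D wins 11–10.
Proposal Green vs Option III: Proposal Green wins 13–8.
Plan F defeats every rival head-to-head and is the Condorcet winner.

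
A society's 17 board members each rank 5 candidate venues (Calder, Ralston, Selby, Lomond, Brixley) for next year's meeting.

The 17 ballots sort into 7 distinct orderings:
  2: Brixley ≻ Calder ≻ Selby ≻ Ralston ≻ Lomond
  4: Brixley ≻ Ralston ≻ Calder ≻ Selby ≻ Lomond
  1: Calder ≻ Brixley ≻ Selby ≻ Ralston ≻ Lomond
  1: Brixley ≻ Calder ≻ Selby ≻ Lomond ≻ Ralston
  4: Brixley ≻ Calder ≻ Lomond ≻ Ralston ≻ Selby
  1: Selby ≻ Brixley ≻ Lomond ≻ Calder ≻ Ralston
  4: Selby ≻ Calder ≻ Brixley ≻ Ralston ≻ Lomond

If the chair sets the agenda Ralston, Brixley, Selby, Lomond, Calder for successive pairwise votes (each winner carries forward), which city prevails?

Brixley

Round 1: Ralston vs Brixley — 0–17, Brixley advances.
Round 2: Brixley vs Selby — 12–5, Brixley advances.
Round 3: Brixley vs Lomond — 17–0, Brixley advances.
Round 4: Brixley vs Calder — 12–5, Brixley advances.
Brixley survives the agenda.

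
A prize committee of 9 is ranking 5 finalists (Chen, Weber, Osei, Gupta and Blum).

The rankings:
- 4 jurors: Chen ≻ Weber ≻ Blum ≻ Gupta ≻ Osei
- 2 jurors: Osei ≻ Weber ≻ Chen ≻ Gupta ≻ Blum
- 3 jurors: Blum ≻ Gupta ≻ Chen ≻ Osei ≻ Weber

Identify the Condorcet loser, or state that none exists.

Head-to-head results (9 jurors):
Chen vs Weber: Chen, 7–2.
Chen vs Osei: Chen wins 7–2.
Chen vs Gupta: Chen is ranked higher on 4+2 = 6 ballots, Gupta on 3. Chen wins 6–3.
Chen vs Blum: Chen preferred on 4+2 = 6 ballots; Chen wins 6–3.
Weber vs Osei: 4 for Weber, 5 for Osei — Osei by 5–4.
Weber vs Gupta: Weber preferred on 4+2 = 6 ballots; Weber wins 6–3.
Weber vs Blum: 6 to 3, Weber.
Osei vs Gupta: Gupta wins 7–2.
Osei vs Blum: Blum, 7–2.
Gupta vs Blum: 2 to 7, Blum.
Every nominee wins at least one matchup (Chen beats Weber; Weber beats Gupta; Osei beats Weber; Gupta beats Osei; Blum beats Osei), so there is no Condorcet loser.

none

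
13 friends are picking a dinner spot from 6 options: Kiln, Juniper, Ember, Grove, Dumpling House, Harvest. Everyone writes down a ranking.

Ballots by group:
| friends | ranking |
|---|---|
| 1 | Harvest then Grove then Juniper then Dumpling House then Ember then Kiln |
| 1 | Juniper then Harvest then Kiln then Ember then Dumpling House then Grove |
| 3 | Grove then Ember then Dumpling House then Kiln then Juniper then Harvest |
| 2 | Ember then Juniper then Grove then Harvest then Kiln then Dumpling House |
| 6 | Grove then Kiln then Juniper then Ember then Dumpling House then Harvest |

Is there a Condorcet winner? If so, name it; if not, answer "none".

Grove

Check each pair by majority over 13 ballots:
Kiln vs Juniper: 9 to 4, Kiln.
Kiln vs Ember: Kiln, 7–6.
Kiln vs Grove: 1 for Kiln, 12 for Grove — Grove by 12–1.
Kiln vs Dumpling House: Kiln, 9–4.
Kiln vs Harvest: Kiln wins 9–4.
Juniper vs Ember: Juniper is ranked higher on 1+1+6 = 8 ballots, Ember on 5. Juniper wins 8–5.
Juniper vs Grove: 1+2 = 3 for Juniper, 10 for Grove — Grove by 10–3.
Juniper vs Dumpling House: Juniper, 10–3.
Juniper vs Harvest: Juniper preferred on 1+3+2+6 = 12 ballots; Juniper wins 12–1.
Ember–Grove: Grove 10–3.
Ember vs Dumpling House: 1+3+2+6 = 12 for Ember, 1 for Dumpling House — Ember by 12–1.
Ember–Harvest: Ember 11–2.
Grove–Dumpling House: Grove 12–1.
Grove vs Harvest: Grove preferred on 3+2+6 = 11 ballots; Grove wins 11–2.
Dumpling House vs Harvest: Dumpling House is ranked higher on 3+6 = 9 ballots, Harvest on 4. Dumpling House wins 9–4.
Grove beats each of Kiln, Juniper, Ember, Dumpling House, Harvest — Grove is the Condorcet winner.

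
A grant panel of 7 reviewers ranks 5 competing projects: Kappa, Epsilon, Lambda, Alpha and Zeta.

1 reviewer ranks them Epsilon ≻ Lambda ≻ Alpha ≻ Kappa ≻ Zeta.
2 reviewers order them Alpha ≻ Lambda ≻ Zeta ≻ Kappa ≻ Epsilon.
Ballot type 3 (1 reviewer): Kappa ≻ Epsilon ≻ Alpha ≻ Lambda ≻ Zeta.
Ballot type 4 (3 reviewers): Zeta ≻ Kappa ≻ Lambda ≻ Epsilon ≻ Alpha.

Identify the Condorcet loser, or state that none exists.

Head-to-head results (7 reviewers):
Kappa vs Epsilon: Kappa preferred on 2+1+3 = 6 ballots; Kappa wins 6–1.
Kappa vs Lambda: Kappa preferred on 1+3 = 4 ballots; Kappa wins 4–3.
Kappa vs Alpha: Kappa, 4–3.
Kappa vs Zeta: Zeta wins 5–2.
Epsilon vs Lambda: Epsilon preferred on 1+1 = 2 ballots; Lambda wins 5–2.
Epsilon vs Alpha: Epsilon preferred on 1+1+3 = 5 ballots; Epsilon wins 5–2.
Epsilon vs Zeta: 1+1 = 2 for Epsilon, 5 for Zeta — Zeta by 5–2.
Lambda–Alpha: Lambda 4–3.
Lambda vs Zeta: 4 to 3, Lambda.
Alpha–Zeta: Alpha 4–3.
Each project has at least one pairwise win (Kappa beats Epsilon; Epsilon beats Alpha; Lambda beats Epsilon; Alpha beats Zeta; Zeta beats Kappa) — no Condorcet loser.

none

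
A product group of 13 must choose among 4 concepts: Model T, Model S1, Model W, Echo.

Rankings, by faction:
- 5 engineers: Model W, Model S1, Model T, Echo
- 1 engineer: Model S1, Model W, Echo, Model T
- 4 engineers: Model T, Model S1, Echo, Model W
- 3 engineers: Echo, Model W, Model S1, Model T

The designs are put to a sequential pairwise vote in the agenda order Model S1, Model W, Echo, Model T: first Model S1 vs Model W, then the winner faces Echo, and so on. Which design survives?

Round 1: Model S1 vs Model W — 5–8, Model W advances.
Round 2: Model W vs Echo — 6–7, Echo advances.
Round 3: Echo vs Model T — 4–9, Model T advances.
The agenda winner is Model T.

Model T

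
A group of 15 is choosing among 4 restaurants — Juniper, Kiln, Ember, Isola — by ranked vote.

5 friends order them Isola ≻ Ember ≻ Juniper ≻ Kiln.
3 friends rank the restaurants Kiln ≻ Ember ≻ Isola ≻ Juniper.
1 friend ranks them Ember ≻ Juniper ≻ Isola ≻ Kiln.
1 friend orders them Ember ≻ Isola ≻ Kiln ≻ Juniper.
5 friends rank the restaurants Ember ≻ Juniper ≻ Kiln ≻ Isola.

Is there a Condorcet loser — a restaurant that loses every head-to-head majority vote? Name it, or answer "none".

Head-to-head results (15 friends):
Juniper vs Kiln: 5+1+5 = 11 for Juniper, 4 for Kiln — Juniper by 11–4.
Juniper vs Ember: Ember, 15–0.
Juniper vs Isola: Isola wins 9–6.
Kiln–Ember: Ember 12–3.
Kiln vs Isola: Kiln, 8–7.
Ember vs Isola: Ember, 10–5.
Every restaurant wins at least one matchup (Juniper beats Kiln; Kiln beats Isola; Ember beats Juniper; Isola beats Juniper), so there is no Condorcet loser.

none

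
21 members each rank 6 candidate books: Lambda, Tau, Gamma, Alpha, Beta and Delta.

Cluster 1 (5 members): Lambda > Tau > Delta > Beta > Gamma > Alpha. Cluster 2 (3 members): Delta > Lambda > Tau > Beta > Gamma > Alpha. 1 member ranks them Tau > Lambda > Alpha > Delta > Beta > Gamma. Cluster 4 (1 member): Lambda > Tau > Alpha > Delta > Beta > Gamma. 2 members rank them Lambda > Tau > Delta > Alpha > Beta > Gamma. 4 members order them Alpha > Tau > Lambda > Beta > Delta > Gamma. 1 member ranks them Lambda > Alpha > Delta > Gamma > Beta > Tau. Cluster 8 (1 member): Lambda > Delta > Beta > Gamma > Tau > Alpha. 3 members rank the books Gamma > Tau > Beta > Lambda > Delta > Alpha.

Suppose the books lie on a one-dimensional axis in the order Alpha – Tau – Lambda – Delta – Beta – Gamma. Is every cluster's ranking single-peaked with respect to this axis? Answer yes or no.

Axis positions: Alpha=1, Tau=2, Lambda=3, Delta=4, Beta=5, Gamma=6.
Cluster 1 (peak Lambda at position 3): ranking walks positions 3-2-4-5-6-1, expanding outward from the peak — single-peaked.
Cluster 2 (peak Delta at position 4): ranking walks positions 4-3-2-5-6-1, expanding outward from the peak — single-peaked.
Cluster 3 (peak Tau at position 2): ranking walks positions 2-3-1-4-5-6, expanding outward from the peak — single-peaked.
Cluster 4 (peak Lambda at position 3): ranking walks positions 3-2-1-4-5-6, expanding outward from the peak — single-peaked.
Cluster 5 (peak Lambda at position 3): ranking walks positions 3-2-4-1-5-6, expanding outward from the peak — single-peaked.
Cluster 6: ranking walks positions 1-2-3-5-4-6; Beta is ranked above Delta even though Delta lies between Beta and the peak Alpha on the axis — preferences dip and rise again. Not single-peaked.
Cluster 7: ranking walks positions 3-1-4-6-5-2; Alpha is ranked above Tau even though Tau lies between Alpha and the peak Lambda on the axis — preferences dip and rise again. Not single-peaked.
Cluster 8 (peak Lambda at position 3): ranking walks positions 3-4-5-6-2-1, expanding outward from the peak — single-peaked.
Cluster 9: ranking walks positions 6-2-5-3-4-1; Tau is ranked above Beta even though Beta lies between Tau and the peak Gamma on the axis — preferences dip and rise again. Not single-peaked.
Cluster 6 violates single-peakedness, so the profile is not single-peaked on this axis.

no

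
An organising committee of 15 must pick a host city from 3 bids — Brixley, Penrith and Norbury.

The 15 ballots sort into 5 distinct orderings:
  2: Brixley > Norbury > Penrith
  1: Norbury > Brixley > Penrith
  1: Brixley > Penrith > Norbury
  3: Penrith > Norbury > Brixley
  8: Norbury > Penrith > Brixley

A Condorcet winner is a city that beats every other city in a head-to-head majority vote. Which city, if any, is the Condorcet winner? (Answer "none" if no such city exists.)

Norbury

Check each pair by majority over 15 ballots:
Brixley vs Penrith: 2+1+1 = 4 for Brixley, 11 for Penrith — Penrith by 11–4.
Brixley vs Norbury: Norbury wins 12–3.
Penrith vs Norbury: Penrith is ranked higher on 1+3 = 4 ballots, Norbury on 11. Norbury wins 11–4.
Norbury wins every pairwise contest, so Norbury is the Condorcet winner.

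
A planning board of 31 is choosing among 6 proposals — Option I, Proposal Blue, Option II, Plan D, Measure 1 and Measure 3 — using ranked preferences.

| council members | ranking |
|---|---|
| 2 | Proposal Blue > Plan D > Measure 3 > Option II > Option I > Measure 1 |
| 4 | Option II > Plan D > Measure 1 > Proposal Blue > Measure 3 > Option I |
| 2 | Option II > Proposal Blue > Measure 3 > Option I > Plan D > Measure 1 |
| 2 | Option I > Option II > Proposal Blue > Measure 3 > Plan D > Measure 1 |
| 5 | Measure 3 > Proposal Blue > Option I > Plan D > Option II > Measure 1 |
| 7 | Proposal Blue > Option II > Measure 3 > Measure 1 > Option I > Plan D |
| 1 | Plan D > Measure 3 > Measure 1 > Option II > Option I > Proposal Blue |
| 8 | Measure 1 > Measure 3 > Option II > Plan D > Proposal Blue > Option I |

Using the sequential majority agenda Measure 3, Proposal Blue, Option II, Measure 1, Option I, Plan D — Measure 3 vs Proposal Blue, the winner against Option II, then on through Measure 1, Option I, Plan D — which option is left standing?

Option II

Round 1: Measure 3 vs Proposal Blue — 14–17, Proposal Blue advances.
Round 2: Proposal Blue vs Option II — 14–17, Option II advances.
Round 3: Option II vs Measure 1 — 22–9, Option II advances.
Round 4: Option II vs Option I — 24–7, Option II advances.
Round 5: Option II vs Plan D — 23–8, Option II advances.
Option II survives the agenda.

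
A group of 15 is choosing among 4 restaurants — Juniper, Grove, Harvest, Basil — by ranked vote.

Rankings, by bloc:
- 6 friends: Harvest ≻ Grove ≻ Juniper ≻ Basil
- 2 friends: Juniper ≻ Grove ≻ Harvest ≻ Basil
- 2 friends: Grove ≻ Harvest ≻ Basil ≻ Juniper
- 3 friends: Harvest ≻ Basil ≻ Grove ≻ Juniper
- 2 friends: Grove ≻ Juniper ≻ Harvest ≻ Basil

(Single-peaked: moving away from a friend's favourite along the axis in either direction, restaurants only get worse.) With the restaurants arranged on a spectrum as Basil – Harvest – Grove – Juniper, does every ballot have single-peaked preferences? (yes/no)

Axis positions: Basil=1, Harvest=2, Grove=3, Juniper=4.
Bloc 1 (peak Harvest at position 2): ranking walks positions 2-3-4-1, expanding outward from the peak — single-peaked.
Bloc 2 (peak Juniper at position 4): ranking walks positions 4-3-2-1, expanding outward from the peak — single-peaked.
Bloc 3 (peak Grove at position 3): ranking walks positions 3-2-1-4, expanding outward from the peak — single-peaked.
Bloc 4 (peak Harvest at position 2): ranking walks positions 2-1-3-4, expanding outward from the peak — single-peaked.
Bloc 5 (peak Grove at position 3): ranking walks positions 3-4-2-1, expanding outward from the peak — single-peaked.
Every ranking is single-peaked on this axis.

yes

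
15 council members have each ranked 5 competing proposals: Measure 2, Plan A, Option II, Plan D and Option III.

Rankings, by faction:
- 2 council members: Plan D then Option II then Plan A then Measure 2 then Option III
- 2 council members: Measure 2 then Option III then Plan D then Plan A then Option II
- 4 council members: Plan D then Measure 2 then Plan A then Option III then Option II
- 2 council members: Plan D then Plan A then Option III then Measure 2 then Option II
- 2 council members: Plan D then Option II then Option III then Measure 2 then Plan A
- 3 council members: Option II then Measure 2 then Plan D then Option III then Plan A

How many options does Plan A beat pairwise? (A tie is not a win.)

2

Plan A against each rival (15 council members):
Plan A vs Measure 2: Measure 2, 11–4.
Plan A vs Option II: Plan A wins 8–7.
Plan A vs Plan D: Plan D, 15–0.
Plan A vs Option III: Plan A, 8–7.
Plan A beats Option II, Option III; loses to Measure 2, Plan D — 2 pairwise wins.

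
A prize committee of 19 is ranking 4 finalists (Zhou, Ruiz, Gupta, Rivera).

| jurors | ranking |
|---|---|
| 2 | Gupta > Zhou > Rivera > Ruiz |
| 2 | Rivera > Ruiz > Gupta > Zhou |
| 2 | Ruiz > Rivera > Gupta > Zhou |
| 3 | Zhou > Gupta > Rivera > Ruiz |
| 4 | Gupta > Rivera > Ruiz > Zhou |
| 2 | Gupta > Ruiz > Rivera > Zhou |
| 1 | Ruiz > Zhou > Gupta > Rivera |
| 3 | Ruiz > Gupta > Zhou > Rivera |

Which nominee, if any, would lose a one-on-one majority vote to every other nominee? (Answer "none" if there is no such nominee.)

Zhou

Head-to-head results (19 jurors):
Zhou vs Ruiz: Zhou preferred on 2+3 = 5 ballots; Ruiz wins 14–5.
Zhou–Gupta: Gupta 15–4.
Zhou vs Rivera: Rivera, 10–9.
Ruiz vs Gupta: 2+2+1+3 = 8 for Ruiz, 11 for Gupta — Gupta by 11–8.
Ruiz vs Rivera: Ruiz is ranked higher on 2+2+1+3 = 8 ballots, Rivera on 11. Rivera wins 11–8.
Gupta vs Rivera: Gupta, 15–4.
Zhou loses to every other nominee — it is the Condorcet loser.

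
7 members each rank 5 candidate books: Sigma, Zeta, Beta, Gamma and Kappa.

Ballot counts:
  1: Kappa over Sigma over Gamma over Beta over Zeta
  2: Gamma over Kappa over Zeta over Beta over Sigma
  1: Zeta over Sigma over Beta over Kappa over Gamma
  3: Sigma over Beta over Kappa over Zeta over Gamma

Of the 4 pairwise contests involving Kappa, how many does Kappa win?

Kappa against each rival (7 members):
Kappa vs Sigma: 1+2 = 3 for Kappa, 4 for Sigma — Sigma by 4–3.
Kappa vs Zeta: Kappa preferred on 1+2+3 = 6 ballots; Kappa wins 6–1.
Kappa–Beta: Beta 4–3.
Kappa vs Gamma: Kappa is ranked higher on 1+1+3 = 5 ballots, Gamma on 2. Kappa wins 5–2.
Kappa beats Zeta, Gamma; loses to Sigma, Beta — 2 pairwise wins.

2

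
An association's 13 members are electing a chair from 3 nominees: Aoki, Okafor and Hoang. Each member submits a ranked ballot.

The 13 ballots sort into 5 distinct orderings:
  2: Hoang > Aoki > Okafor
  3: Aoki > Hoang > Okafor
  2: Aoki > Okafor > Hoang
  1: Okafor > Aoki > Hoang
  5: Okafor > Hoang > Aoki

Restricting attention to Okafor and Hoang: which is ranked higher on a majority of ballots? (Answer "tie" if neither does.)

Ballots ranking Okafor above Hoang: 2 + 1 + 5 = 8.
Ballots ranking Hoang above Okafor: 13 − 8 = 5.
Okafor wins the head-to-head 8–5.

Okafor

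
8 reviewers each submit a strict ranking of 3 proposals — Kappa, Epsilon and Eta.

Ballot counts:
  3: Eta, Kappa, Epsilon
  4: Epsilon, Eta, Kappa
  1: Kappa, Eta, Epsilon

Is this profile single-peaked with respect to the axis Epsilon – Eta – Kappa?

yes

Axis positions: Epsilon=1, Eta=2, Kappa=3.
Bloc 1 (peak Eta at position 2): ranking walks positions 2-3-1, expanding outward from the peak — single-peaked.
Bloc 2 (peak Epsilon at position 1): ranking walks positions 1-2-3, expanding outward from the peak — single-peaked.
Bloc 3 (peak Kappa at position 3): ranking walks positions 3-2-1, expanding outward from the peak — single-peaked.
Every ranking is single-peaked on this axis.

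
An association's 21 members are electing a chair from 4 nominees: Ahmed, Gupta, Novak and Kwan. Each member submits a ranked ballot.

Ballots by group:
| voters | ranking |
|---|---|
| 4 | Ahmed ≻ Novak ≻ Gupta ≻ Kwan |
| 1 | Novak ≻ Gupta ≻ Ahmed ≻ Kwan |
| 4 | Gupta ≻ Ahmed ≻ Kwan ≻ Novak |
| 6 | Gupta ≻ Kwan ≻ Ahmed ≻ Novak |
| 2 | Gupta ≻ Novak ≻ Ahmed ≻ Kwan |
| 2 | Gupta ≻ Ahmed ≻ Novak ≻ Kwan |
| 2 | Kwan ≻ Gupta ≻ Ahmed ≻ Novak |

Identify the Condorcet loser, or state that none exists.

Novak

Head-to-head results (21 voters):
Ahmed vs Gupta: Gupta, 17–4.
Ahmed–Novak: Ahmed 18–3.
Ahmed vs Kwan: Ahmed, 13–8.
Gupta vs Novak: Gupta wins 16–5.
Gupta vs Kwan: Gupta is ranked higher on 4+1+4+6+2+2 = 19 ballots, Kwan on 2. Gupta wins 19–2.
Novak vs Kwan: Kwan wins 12–9.
Only Novak has no wins; Novak is the Condorcet loser.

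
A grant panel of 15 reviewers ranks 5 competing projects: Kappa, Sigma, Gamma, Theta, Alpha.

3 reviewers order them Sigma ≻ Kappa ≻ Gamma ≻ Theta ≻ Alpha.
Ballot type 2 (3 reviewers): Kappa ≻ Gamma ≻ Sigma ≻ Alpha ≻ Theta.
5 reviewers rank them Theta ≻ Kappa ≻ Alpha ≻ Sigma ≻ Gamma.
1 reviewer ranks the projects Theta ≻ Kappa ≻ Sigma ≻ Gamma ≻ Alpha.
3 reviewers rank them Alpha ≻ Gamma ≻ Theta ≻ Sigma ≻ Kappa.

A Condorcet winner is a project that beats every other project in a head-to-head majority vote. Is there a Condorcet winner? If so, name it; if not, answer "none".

Head-to-head results (15 reviewers):
Kappa vs Sigma: 9 to 6, Kappa.
Kappa–Gamma: Kappa 12–3.
Kappa vs Theta: Kappa preferred on 3+3 = 6 ballots; Theta wins 9–6.
Kappa vs Alpha: Kappa preferred on 3+3+5+1 = 12 ballots; Kappa wins 12–3.
Sigma vs Gamma: 9 to 6, Sigma.
Sigma vs Theta: Theta, 9–6.
Sigma vs Alpha: Sigma preferred on 3+3+1 = 7 ballots; Alpha wins 8–7.
Gamma vs Theta: 3+3+3 = 9 for Gamma, 6 for Theta — Gamma by 9–6.
Gamma vs Alpha: 7 to 8, Alpha.
Theta vs Alpha: Theta wins 9–6.
Every project loses at least once (Kappa loses to Theta; Sigma loses to Kappa; Gamma loses to Kappa; Theta loses to Gamma; Alpha loses to Kappa). The majority relation contains the cycle Kappa → Gamma → Theta → Kappa, so there is no Condorcet winner.

none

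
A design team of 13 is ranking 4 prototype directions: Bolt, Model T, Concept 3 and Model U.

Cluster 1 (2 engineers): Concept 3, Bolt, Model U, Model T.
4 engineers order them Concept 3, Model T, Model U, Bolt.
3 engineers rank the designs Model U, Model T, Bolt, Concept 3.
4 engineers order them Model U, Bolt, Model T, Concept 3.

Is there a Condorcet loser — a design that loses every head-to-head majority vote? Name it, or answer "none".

Concept 3

Head-to-head results (13 engineers):
Bolt vs Model T: Model T, 7–6.
Bolt vs Concept 3: Bolt is ranked higher on 3+4 = 7 ballots, Concept 3 on 6. Bolt wins 7–6.
Bolt vs Model U: 2 for Bolt, 11 for Model U — Model U by 11–2.
Model T vs Concept 3: 3+4 = 7 for Model T, 6 for Concept 3 — Model T by 7–6.
Model T vs Model U: Model U wins 9–4.
Concept 3–Model U: Model U 7–6.
Concept 3 loses to every other design — it is the Condorcet loser.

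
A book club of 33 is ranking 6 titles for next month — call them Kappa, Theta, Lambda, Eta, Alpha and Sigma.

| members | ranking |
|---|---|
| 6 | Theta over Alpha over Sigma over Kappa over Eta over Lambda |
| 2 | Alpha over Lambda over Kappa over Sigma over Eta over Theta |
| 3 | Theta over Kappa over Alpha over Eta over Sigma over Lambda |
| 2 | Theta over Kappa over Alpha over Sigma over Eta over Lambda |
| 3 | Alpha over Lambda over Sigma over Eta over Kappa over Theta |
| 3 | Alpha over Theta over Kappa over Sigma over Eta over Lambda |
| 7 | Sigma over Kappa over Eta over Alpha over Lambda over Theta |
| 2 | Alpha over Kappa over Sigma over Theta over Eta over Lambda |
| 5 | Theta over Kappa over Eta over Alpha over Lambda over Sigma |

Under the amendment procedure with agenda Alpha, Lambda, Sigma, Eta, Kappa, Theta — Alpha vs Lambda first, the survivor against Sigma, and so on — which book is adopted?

Theta

Round 1: Alpha vs Lambda — 33–0, Alpha advances.
Round 2: Alpha vs Sigma — 26–7, Alpha advances.
Round 3: Alpha vs Eta — 21–12, Alpha advances.
Round 4: Alpha vs Kappa — 16–17, Kappa advances.
Round 5: Kappa vs Theta — 14–19, Theta advances.
Theta survives the agenda.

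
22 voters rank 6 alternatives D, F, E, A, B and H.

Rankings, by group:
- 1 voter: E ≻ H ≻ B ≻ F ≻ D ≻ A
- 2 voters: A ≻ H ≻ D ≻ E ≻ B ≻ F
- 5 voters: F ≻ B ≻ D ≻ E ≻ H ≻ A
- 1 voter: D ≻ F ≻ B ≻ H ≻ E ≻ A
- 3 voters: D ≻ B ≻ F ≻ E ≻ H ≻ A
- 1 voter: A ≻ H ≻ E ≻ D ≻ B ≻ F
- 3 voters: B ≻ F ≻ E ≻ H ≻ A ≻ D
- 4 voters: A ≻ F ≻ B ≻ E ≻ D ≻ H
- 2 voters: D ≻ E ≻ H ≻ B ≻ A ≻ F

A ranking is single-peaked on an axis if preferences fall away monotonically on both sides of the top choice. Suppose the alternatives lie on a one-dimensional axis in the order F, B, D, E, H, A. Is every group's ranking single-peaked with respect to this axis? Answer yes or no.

Axis positions: F=1, B=2, D=3, E=4, H=5, A=6.
Group 1: ranking walks positions 4-5-2-1-3-6; B is ranked above D even though D lies between B and the peak E on the axis — preferences dip and rise again. Not single-peaked.
Group 2: ranking walks positions 6-5-3-4-2-1; D is ranked above E even though E lies between D and the peak A on the axis — preferences dip and rise again. Not single-peaked.
Group 3 (peak F at position 1): ranking walks positions 1-2-3-4-5-6, expanding outward from the peak — single-peaked.
Group 4: ranking walks positions 3-1-2-5-4-6; F is ranked above B even though B lies between F and the peak D on the axis — preferences dip and rise again. Not single-peaked.
Group 5 (peak D at position 3): ranking walks positions 3-2-1-4-5-6, expanding outward from the peak — single-peaked.
Group 6 (peak A at position 6): ranking walks positions 6-5-4-3-2-1, expanding outward from the peak — single-peaked.
Group 7: ranking walks positions 2-1-4-5-6-3; E is ranked above D even though D lies between E and the peak B on the axis — preferences dip and rise again. Not single-peaked.
Group 8: ranking walks positions 6-1-2-4-3-5; F is ranked above H even though H lies between F and the peak A on the axis — preferences dip and rise again. Not single-peaked.
Group 9 (peak D at position 3): ranking walks positions 3-4-5-2-6-1, expanding outward from the peak — single-peaked.
Group 1 violates single-peakedness, so the profile is not single-peaked on this axis.

no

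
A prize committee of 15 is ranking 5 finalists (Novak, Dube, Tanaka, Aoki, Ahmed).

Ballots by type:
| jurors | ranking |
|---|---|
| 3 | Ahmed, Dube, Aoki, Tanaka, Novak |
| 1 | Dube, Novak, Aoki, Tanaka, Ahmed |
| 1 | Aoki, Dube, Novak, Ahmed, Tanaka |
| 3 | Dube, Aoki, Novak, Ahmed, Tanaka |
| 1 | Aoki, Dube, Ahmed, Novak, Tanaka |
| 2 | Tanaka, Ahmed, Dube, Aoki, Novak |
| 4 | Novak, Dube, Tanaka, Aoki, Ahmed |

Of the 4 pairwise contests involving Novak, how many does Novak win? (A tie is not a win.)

2

Novak against each rival (15 jurors):
Novak vs Dube: Dube wins 11–4.
Novak vs Tanaka: 1+1+3+1+4 = 10 for Novak, 5 for Tanaka — Novak by 10–5.
Novak vs Aoki: 1+4 = 5 for Novak, 10 for Aoki — Aoki by 10–5.
Novak vs Ahmed: 9 to 6, Novak.
Novak beats Tanaka, Ahmed; loses to Dube, Aoki — 2 pairwise wins.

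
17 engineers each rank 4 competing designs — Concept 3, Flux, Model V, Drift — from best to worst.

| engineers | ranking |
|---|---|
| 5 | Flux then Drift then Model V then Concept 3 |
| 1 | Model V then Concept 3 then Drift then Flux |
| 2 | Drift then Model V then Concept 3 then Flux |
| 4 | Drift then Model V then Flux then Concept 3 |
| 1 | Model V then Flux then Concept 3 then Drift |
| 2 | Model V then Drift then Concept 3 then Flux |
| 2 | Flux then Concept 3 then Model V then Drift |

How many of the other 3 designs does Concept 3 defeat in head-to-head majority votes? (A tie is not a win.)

0

Concept 3 against each rival (17 engineers):
Concept 3 vs Flux: 1+2+2 = 5 for Concept 3, 12 for Flux — Flux by 12–5.
Concept 3–Model V: Model V 15–2.
Concept 3 vs Drift: 4 to 13, Drift.
Concept 3 beats no one; loses to Flux, Model V, Drift — 0 pairwise wins.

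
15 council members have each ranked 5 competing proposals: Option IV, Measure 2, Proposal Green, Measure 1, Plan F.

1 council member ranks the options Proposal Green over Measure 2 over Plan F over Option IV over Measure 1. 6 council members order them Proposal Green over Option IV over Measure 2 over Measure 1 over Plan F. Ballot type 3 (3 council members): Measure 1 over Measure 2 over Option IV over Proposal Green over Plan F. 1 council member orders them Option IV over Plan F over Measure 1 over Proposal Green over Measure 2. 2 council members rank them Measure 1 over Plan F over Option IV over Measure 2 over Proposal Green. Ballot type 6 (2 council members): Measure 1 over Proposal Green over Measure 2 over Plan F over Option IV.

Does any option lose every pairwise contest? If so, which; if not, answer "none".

Plan F

Pairwise majorities:
Option IV vs Measure 2: 9 to 6, Option IV.
Option IV vs Proposal Green: Option IV preferred on 3+1+2 = 6 ballots; Proposal Green wins 9–6.
Option IV vs Measure 1: Option IV is ranked higher on 1+6+1 = 8 ballots, Measure 1 on 7. Option IV wins 8–7.
Option IV vs Plan F: 10 to 5, Option IV.
Measure 2 vs Proposal Green: Measure 2 preferred on 3+2 = 5 ballots; Proposal Green wins 10–5.
Measure 2 vs Measure 1: Measure 1 wins 8–7.
Measure 2 vs Plan F: Measure 2 preferred on 1+6+3+2 = 12 ballots; Measure 2 wins 12–3.
Proposal Green vs Measure 1: Measure 1 wins 8–7.
Proposal Green vs Plan F: Proposal Green wins 12–3.
Measure 1 vs Plan F: Measure 1 is ranked higher on 6+3+2+2 = 13 ballots, Plan F on 2. Measure 1 wins 13–2.
Only Plan F has no wins; Plan F is the Condorcet loser.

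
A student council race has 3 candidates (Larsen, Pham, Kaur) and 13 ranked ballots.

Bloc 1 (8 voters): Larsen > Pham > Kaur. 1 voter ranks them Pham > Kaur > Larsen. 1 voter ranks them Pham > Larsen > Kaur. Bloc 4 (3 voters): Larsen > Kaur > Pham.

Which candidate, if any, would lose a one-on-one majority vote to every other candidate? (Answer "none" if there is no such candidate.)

Head-to-head results (13 voters):
Larsen vs Pham: Larsen, 11–2.
Larsen vs Kaur: Larsen preferred on 8+1+3 = 12 ballots; Larsen wins 12–1.
Pham vs Kaur: Pham preferred on 8+1+1 = 10 ballots; Pham wins 10–3.
Kaur is beaten in every head-to-head and is the Condorcet loser.

Kaur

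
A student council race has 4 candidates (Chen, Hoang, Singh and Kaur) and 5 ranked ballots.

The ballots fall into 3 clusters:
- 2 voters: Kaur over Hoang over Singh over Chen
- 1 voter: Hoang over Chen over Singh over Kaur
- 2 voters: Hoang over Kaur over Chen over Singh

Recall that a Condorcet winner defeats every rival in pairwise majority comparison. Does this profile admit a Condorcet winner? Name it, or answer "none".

Hoang

Head-to-head results (5 voters):
Chen vs Hoang: Chen is ranked higher on 0 ballots, Hoang on 5. Hoang wins 5–0.
Chen vs Singh: 1+2 = 3 for Chen, 2 for Singh — Chen by 3–2.
Chen vs Kaur: 1 to 4, Kaur.
Hoang vs Singh: Hoang preferred on 2+1+2 = 5 ballots; Hoang wins 5–0.
Hoang vs Kaur: Hoang is ranked higher on 1+2 = 3 ballots, Kaur on 2. Hoang wins 3–2.
Singh vs Kaur: Singh is ranked higher on 1 ballot, Kaur on 4. Kaur wins 4–1.
Only Hoang has no losses; Hoang is the Condorcet winner.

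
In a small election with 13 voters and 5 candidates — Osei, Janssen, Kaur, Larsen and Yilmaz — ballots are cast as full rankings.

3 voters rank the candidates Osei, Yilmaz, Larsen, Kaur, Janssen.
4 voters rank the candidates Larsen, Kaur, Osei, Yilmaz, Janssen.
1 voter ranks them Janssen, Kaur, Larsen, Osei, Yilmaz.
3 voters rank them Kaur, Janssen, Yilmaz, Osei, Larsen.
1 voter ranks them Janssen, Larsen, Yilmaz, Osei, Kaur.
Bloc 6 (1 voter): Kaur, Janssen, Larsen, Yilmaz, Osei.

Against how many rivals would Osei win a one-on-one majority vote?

2

Osei against each rival (13 voters):
Osei vs Janssen: Osei is ranked higher on 3+4 = 7 ballots, Janssen on 6. Osei wins 7–6.
Osei vs Kaur: 4 to 9, Kaur.
Osei–Larsen: Larsen 7–6.
Osei vs Yilmaz: Osei wins 8–5.
Osei beats Janssen, Yilmaz; loses to Kaur, Larsen — 2 pairwise wins.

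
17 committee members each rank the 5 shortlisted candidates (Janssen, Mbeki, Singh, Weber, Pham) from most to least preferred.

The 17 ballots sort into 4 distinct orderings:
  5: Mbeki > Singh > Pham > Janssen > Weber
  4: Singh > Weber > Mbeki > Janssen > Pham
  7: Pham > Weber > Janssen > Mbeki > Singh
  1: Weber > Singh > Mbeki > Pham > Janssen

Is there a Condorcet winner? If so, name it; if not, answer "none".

none

Head-to-head results (17 committee members):
Janssen vs Mbeki: Janssen is ranked higher on 7 ballots, Mbeki on 10. Mbeki wins 10–7.
Janssen–Singh: Singh 10–7.
Janssen vs Weber: 5 for Janssen, 12 for Weber — Weber by 12–5.
Janssen vs Pham: Pham, 13–4.
Mbeki vs Singh: Mbeki wins 12–5.
Mbeki vs Weber: Weber, 12–5.
Mbeki vs Pham: Mbeki, 10–7.
Singh vs Weber: 5+4 = 9 for Singh, 8 for Weber — Singh by 9–8.
Singh vs Pham: Singh wins 10–7.
Weber–Pham: Pham 12–5.
No candidate is unbeaten: Janssen loses to Mbeki; Mbeki loses to Weber; Singh loses to Mbeki; Weber loses to Singh; Pham loses to Mbeki. In particular Mbeki → Singh → Weber → Mbeki is a majority cycle — no Condorcet winner exists.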